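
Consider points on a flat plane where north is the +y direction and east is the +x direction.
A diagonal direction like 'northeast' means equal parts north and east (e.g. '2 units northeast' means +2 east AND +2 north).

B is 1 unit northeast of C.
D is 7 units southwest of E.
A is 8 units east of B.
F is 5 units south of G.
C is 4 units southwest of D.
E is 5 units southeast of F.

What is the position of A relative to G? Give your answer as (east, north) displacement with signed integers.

Answer: A is at (east=3, north=-20) relative to G.

Derivation:
Place G at the origin (east=0, north=0).
  F is 5 units south of G: delta (east=+0, north=-5); F at (east=0, north=-5).
  E is 5 units southeast of F: delta (east=+5, north=-5); E at (east=5, north=-10).
  D is 7 units southwest of E: delta (east=-7, north=-7); D at (east=-2, north=-17).
  C is 4 units southwest of D: delta (east=-4, north=-4); C at (east=-6, north=-21).
  B is 1 unit northeast of C: delta (east=+1, north=+1); B at (east=-5, north=-20).
  A is 8 units east of B: delta (east=+8, north=+0); A at (east=3, north=-20).
Therefore A relative to G: (east=3, north=-20).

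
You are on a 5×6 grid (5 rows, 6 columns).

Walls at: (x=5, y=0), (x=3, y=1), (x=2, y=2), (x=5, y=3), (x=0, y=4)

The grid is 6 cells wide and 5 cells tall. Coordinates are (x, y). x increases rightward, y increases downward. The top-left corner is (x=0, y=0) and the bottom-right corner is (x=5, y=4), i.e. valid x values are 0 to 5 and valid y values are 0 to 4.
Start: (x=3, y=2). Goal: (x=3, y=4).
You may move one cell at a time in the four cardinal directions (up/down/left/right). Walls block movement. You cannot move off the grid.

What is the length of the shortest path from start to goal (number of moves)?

Answer: Shortest path length: 2

Derivation:
BFS from (x=3, y=2) until reaching (x=3, y=4):
  Distance 0: (x=3, y=2)
  Distance 1: (x=4, y=2), (x=3, y=3)
  Distance 2: (x=4, y=1), (x=5, y=2), (x=2, y=3), (x=4, y=3), (x=3, y=4)  <- goal reached here
One shortest path (2 moves): (x=3, y=2) -> (x=3, y=3) -> (x=3, y=4)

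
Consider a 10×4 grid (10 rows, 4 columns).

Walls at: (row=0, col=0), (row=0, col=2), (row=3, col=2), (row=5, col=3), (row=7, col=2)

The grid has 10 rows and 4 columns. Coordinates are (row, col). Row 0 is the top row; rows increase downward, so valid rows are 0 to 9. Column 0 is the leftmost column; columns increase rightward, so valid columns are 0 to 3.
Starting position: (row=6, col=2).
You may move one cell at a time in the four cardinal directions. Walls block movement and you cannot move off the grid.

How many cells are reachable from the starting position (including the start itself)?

Answer: Reachable cells: 35

Derivation:
BFS flood-fill from (row=6, col=2):
  Distance 0: (row=6, col=2)
  Distance 1: (row=5, col=2), (row=6, col=1), (row=6, col=3)
  Distance 2: (row=4, col=2), (row=5, col=1), (row=6, col=0), (row=7, col=1), (row=7, col=3)
  Distance 3: (row=4, col=1), (row=4, col=3), (row=5, col=0), (row=7, col=0), (row=8, col=1), (row=8, col=3)
  Distance 4: (row=3, col=1), (row=3, col=3), (row=4, col=0), (row=8, col=0), (row=8, col=2), (row=9, col=1), (row=9, col=3)
  Distance 5: (row=2, col=1), (row=2, col=3), (row=3, col=0), (row=9, col=0), (row=9, col=2)
  Distance 6: (row=1, col=1), (row=1, col=3), (row=2, col=0), (row=2, col=2)
  Distance 7: (row=0, col=1), (row=0, col=3), (row=1, col=0), (row=1, col=2)
Total reachable: 35 (grid has 35 open cells total)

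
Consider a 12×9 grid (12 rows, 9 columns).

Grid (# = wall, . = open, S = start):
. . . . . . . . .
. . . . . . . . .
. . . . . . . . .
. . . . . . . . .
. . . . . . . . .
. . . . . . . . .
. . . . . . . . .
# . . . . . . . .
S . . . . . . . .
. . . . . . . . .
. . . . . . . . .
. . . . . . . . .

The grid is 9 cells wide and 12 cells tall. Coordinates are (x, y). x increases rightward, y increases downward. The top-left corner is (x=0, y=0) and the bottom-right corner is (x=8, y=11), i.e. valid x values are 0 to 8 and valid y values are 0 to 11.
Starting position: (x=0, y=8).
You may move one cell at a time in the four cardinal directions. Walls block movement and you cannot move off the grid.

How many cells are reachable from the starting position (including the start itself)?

Answer: Reachable cells: 107

Derivation:
BFS flood-fill from (x=0, y=8):
  Distance 0: (x=0, y=8)
  Distance 1: (x=1, y=8), (x=0, y=9)
  Distance 2: (x=1, y=7), (x=2, y=8), (x=1, y=9), (x=0, y=10)
  Distance 3: (x=1, y=6), (x=2, y=7), (x=3, y=8), (x=2, y=9), (x=1, y=10), (x=0, y=11)
  Distance 4: (x=1, y=5), (x=0, y=6), (x=2, y=6), (x=3, y=7), (x=4, y=8), (x=3, y=9), (x=2, y=10), (x=1, y=11)
  Distance 5: (x=1, y=4), (x=0, y=5), (x=2, y=5), (x=3, y=6), (x=4, y=7), (x=5, y=8), (x=4, y=9), (x=3, y=10), (x=2, y=11)
  Distance 6: (x=1, y=3), (x=0, y=4), (x=2, y=4), (x=3, y=5), (x=4, y=6), (x=5, y=7), (x=6, y=8), (x=5, y=9), (x=4, y=10), (x=3, y=11)
  Distance 7: (x=1, y=2), (x=0, y=3), (x=2, y=3), (x=3, y=4), (x=4, y=5), (x=5, y=6), (x=6, y=7), (x=7, y=8), (x=6, y=9), (x=5, y=10), (x=4, y=11)
  Distance 8: (x=1, y=1), (x=0, y=2), (x=2, y=2), (x=3, y=3), (x=4, y=4), (x=5, y=5), (x=6, y=6), (x=7, y=7), (x=8, y=8), (x=7, y=9), (x=6, y=10), (x=5, y=11)
  Distance 9: (x=1, y=0), (x=0, y=1), (x=2, y=1), (x=3, y=2), (x=4, y=3), (x=5, y=4), (x=6, y=5), (x=7, y=6), (x=8, y=7), (x=8, y=9), (x=7, y=10), (x=6, y=11)
  Distance 10: (x=0, y=0), (x=2, y=0), (x=3, y=1), (x=4, y=2), (x=5, y=3), (x=6, y=4), (x=7, y=5), (x=8, y=6), (x=8, y=10), (x=7, y=11)
  Distance 11: (x=3, y=0), (x=4, y=1), (x=5, y=2), (x=6, y=3), (x=7, y=4), (x=8, y=5), (x=8, y=11)
  Distance 12: (x=4, y=0), (x=5, y=1), (x=6, y=2), (x=7, y=3), (x=8, y=4)
  Distance 13: (x=5, y=0), (x=6, y=1), (x=7, y=2), (x=8, y=3)
  Distance 14: (x=6, y=0), (x=7, y=1), (x=8, y=2)
  Distance 15: (x=7, y=0), (x=8, y=1)
  Distance 16: (x=8, y=0)
Total reachable: 107 (grid has 107 open cells total)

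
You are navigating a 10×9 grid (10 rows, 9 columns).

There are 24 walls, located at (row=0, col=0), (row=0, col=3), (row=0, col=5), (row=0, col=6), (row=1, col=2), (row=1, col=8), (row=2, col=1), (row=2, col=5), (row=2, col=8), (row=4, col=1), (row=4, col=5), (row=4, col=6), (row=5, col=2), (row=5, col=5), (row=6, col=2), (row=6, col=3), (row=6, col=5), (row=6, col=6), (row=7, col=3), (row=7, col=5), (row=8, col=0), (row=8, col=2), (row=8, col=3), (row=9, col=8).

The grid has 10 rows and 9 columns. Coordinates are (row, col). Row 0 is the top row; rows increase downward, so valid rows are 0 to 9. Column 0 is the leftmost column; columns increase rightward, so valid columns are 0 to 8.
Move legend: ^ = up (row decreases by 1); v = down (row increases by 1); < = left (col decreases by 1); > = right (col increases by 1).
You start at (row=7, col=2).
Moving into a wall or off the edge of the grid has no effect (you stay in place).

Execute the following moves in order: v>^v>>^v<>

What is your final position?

Answer: Final position: (row=7, col=2)

Derivation:
Start: (row=7, col=2)
  v (down): blocked, stay at (row=7, col=2)
  > (right): blocked, stay at (row=7, col=2)
  ^ (up): blocked, stay at (row=7, col=2)
  v (down): blocked, stay at (row=7, col=2)
  > (right): blocked, stay at (row=7, col=2)
  > (right): blocked, stay at (row=7, col=2)
  ^ (up): blocked, stay at (row=7, col=2)
  v (down): blocked, stay at (row=7, col=2)
  < (left): (row=7, col=2) -> (row=7, col=1)
  > (right): (row=7, col=1) -> (row=7, col=2)
Final: (row=7, col=2)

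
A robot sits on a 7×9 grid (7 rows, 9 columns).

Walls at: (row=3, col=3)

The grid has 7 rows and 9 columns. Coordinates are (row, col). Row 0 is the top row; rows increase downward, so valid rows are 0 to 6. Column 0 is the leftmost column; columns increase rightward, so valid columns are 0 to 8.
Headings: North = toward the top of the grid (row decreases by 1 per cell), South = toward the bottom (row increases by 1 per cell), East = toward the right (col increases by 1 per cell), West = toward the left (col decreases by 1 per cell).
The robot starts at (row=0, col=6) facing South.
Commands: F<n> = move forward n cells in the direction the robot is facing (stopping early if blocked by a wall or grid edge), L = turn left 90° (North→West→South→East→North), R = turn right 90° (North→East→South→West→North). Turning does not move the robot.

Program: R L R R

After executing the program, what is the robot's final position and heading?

Start: (row=0, col=6), facing South
  R: turn right, now facing West
  L: turn left, now facing South
  R: turn right, now facing West
  R: turn right, now facing North
Final: (row=0, col=6), facing North

Answer: Final position: (row=0, col=6), facing North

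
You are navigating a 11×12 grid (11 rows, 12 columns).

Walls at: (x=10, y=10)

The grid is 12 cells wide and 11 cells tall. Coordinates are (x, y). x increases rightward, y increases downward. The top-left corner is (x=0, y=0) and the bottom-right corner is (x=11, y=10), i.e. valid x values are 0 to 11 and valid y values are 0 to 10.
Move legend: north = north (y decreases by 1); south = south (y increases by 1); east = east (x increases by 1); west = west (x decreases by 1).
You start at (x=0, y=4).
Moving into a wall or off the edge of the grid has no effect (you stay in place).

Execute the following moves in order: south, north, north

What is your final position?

Answer: Final position: (x=0, y=3)

Derivation:
Start: (x=0, y=4)
  south (south): (x=0, y=4) -> (x=0, y=5)
  north (north): (x=0, y=5) -> (x=0, y=4)
  north (north): (x=0, y=4) -> (x=0, y=3)
Final: (x=0, y=3)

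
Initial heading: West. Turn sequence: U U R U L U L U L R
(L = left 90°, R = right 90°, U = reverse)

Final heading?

Start: West
  U (U-turn (180°)) -> East
  U (U-turn (180°)) -> West
  R (right (90° clockwise)) -> North
  U (U-turn (180°)) -> South
  L (left (90° counter-clockwise)) -> East
  U (U-turn (180°)) -> West
  L (left (90° counter-clockwise)) -> South
  U (U-turn (180°)) -> North
  L (left (90° counter-clockwise)) -> West
  R (right (90° clockwise)) -> North
Final: North

Answer: Final heading: North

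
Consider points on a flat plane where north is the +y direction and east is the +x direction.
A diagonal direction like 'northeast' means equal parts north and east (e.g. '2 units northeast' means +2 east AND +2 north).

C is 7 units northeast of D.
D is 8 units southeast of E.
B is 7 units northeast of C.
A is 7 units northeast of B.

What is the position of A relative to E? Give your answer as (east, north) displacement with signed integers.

Answer: A is at (east=29, north=13) relative to E.

Derivation:
Place E at the origin (east=0, north=0).
  D is 8 units southeast of E: delta (east=+8, north=-8); D at (east=8, north=-8).
  C is 7 units northeast of D: delta (east=+7, north=+7); C at (east=15, north=-1).
  B is 7 units northeast of C: delta (east=+7, north=+7); B at (east=22, north=6).
  A is 7 units northeast of B: delta (east=+7, north=+7); A at (east=29, north=13).
Therefore A relative to E: (east=29, north=13).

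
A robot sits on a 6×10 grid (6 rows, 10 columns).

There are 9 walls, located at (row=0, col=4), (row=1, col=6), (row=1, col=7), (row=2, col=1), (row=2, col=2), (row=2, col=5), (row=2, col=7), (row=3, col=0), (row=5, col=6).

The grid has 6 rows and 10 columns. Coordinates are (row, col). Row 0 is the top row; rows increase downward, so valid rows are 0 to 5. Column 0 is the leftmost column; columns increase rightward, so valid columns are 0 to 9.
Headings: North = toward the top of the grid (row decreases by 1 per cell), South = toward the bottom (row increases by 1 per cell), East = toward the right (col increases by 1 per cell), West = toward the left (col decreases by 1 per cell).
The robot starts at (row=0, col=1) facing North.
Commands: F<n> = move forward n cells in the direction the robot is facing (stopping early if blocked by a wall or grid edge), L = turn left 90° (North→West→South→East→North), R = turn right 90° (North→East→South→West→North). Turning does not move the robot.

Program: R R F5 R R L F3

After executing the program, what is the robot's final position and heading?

Start: (row=0, col=1), facing North
  R: turn right, now facing East
  R: turn right, now facing South
  F5: move forward 1/5 (blocked), now at (row=1, col=1)
  R: turn right, now facing West
  R: turn right, now facing North
  L: turn left, now facing West
  F3: move forward 1/3 (blocked), now at (row=1, col=0)
Final: (row=1, col=0), facing West

Answer: Final position: (row=1, col=0), facing West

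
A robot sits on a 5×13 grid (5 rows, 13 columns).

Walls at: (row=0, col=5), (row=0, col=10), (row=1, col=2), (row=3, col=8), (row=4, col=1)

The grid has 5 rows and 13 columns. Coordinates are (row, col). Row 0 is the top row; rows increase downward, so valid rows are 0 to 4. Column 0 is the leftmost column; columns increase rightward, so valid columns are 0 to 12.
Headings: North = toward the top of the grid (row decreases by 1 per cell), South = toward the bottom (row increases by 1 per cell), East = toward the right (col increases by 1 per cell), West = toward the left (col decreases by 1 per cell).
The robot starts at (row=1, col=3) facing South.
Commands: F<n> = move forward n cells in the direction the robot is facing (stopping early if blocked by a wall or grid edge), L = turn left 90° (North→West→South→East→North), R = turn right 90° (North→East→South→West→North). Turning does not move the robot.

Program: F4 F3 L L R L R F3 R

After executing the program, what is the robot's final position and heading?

Start: (row=1, col=3), facing South
  F4: move forward 3/4 (blocked), now at (row=4, col=3)
  F3: move forward 0/3 (blocked), now at (row=4, col=3)
  L: turn left, now facing East
  L: turn left, now facing North
  R: turn right, now facing East
  L: turn left, now facing North
  R: turn right, now facing East
  F3: move forward 3, now at (row=4, col=6)
  R: turn right, now facing South
Final: (row=4, col=6), facing South

Answer: Final position: (row=4, col=6), facing South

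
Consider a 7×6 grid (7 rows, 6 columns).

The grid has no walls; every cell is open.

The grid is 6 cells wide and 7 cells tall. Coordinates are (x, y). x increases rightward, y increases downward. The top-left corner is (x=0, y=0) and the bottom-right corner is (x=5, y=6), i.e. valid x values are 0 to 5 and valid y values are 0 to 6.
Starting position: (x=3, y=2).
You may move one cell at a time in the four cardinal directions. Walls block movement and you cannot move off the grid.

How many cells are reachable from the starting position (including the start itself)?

Answer: Reachable cells: 42

Derivation:
BFS flood-fill from (x=3, y=2):
  Distance 0: (x=3, y=2)
  Distance 1: (x=3, y=1), (x=2, y=2), (x=4, y=2), (x=3, y=3)
  Distance 2: (x=3, y=0), (x=2, y=1), (x=4, y=1), (x=1, y=2), (x=5, y=2), (x=2, y=3), (x=4, y=3), (x=3, y=4)
  Distance 3: (x=2, y=0), (x=4, y=0), (x=1, y=1), (x=5, y=1), (x=0, y=2), (x=1, y=3), (x=5, y=3), (x=2, y=4), (x=4, y=4), (x=3, y=5)
  Distance 4: (x=1, y=0), (x=5, y=0), (x=0, y=1), (x=0, y=3), (x=1, y=4), (x=5, y=4), (x=2, y=5), (x=4, y=5), (x=3, y=6)
  Distance 5: (x=0, y=0), (x=0, y=4), (x=1, y=5), (x=5, y=5), (x=2, y=6), (x=4, y=6)
  Distance 6: (x=0, y=5), (x=1, y=6), (x=5, y=6)
  Distance 7: (x=0, y=6)
Total reachable: 42 (grid has 42 open cells total)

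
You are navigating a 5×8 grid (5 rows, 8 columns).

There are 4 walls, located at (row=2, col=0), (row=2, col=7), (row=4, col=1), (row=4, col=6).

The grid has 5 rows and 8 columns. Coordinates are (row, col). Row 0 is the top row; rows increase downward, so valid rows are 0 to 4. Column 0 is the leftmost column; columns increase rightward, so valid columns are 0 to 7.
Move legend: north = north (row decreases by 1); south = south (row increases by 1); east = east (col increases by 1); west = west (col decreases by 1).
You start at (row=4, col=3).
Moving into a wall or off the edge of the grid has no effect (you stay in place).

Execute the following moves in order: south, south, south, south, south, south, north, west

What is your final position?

Start: (row=4, col=3)
  [×6]south (south): blocked, stay at (row=4, col=3)
  north (north): (row=4, col=3) -> (row=3, col=3)
  west (west): (row=3, col=3) -> (row=3, col=2)
Final: (row=3, col=2)

Answer: Final position: (row=3, col=2)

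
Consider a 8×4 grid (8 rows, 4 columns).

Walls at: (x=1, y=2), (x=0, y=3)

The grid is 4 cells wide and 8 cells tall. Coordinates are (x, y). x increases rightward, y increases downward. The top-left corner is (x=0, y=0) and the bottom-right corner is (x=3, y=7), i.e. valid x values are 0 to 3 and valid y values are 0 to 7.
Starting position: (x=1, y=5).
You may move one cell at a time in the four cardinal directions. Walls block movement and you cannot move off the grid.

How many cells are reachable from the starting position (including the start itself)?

BFS flood-fill from (x=1, y=5):
  Distance 0: (x=1, y=5)
  Distance 1: (x=1, y=4), (x=0, y=5), (x=2, y=5), (x=1, y=6)
  Distance 2: (x=1, y=3), (x=0, y=4), (x=2, y=4), (x=3, y=5), (x=0, y=6), (x=2, y=6), (x=1, y=7)
  Distance 3: (x=2, y=3), (x=3, y=4), (x=3, y=6), (x=0, y=7), (x=2, y=7)
  Distance 4: (x=2, y=2), (x=3, y=3), (x=3, y=7)
  Distance 5: (x=2, y=1), (x=3, y=2)
  Distance 6: (x=2, y=0), (x=1, y=1), (x=3, y=1)
  Distance 7: (x=1, y=0), (x=3, y=0), (x=0, y=1)
  Distance 8: (x=0, y=0), (x=0, y=2)
Total reachable: 30 (grid has 30 open cells total)

Answer: Reachable cells: 30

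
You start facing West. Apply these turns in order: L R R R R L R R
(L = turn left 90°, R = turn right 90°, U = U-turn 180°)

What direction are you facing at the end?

Answer: Final heading: West

Derivation:
Start: West
  L (left (90° counter-clockwise)) -> South
  R (right (90° clockwise)) -> West
  R (right (90° clockwise)) -> North
  R (right (90° clockwise)) -> East
  R (right (90° clockwise)) -> South
  L (left (90° counter-clockwise)) -> East
  R (right (90° clockwise)) -> South
  R (right (90° clockwise)) -> West
Final: West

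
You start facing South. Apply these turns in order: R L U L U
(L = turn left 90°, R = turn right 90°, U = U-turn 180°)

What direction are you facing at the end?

Start: South
  R (right (90° clockwise)) -> West
  L (left (90° counter-clockwise)) -> South
  U (U-turn (180°)) -> North
  L (left (90° counter-clockwise)) -> West
  U (U-turn (180°)) -> East
Final: East

Answer: Final heading: East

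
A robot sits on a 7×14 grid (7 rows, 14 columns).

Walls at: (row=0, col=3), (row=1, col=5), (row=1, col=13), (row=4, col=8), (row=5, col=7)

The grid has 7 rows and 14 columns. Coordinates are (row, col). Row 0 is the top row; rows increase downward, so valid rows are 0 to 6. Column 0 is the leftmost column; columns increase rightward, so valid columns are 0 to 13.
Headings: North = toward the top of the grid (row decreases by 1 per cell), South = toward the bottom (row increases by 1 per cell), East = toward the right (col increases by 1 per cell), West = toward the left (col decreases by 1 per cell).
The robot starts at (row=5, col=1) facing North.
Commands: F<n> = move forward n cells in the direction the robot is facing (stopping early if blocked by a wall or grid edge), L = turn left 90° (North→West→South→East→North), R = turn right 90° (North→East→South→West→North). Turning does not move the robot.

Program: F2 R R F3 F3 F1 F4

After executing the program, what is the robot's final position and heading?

Answer: Final position: (row=6, col=1), facing South

Derivation:
Start: (row=5, col=1), facing North
  F2: move forward 2, now at (row=3, col=1)
  R: turn right, now facing East
  R: turn right, now facing South
  F3: move forward 3, now at (row=6, col=1)
  F3: move forward 0/3 (blocked), now at (row=6, col=1)
  F1: move forward 0/1 (blocked), now at (row=6, col=1)
  F4: move forward 0/4 (blocked), now at (row=6, col=1)
Final: (row=6, col=1), facing South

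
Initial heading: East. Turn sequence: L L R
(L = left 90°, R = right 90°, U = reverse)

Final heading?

Start: East
  L (left (90° counter-clockwise)) -> North
  L (left (90° counter-clockwise)) -> West
  R (right (90° clockwise)) -> North
Final: North

Answer: Final heading: North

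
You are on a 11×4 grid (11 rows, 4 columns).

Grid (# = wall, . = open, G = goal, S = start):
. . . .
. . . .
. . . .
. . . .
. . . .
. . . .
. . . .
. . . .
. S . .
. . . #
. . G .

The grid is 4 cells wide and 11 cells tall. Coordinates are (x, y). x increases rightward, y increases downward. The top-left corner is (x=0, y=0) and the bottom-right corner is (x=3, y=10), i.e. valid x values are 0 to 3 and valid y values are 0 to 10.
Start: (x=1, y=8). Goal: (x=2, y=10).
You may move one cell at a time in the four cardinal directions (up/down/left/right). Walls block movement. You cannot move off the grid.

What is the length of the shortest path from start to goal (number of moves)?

Answer: Shortest path length: 3

Derivation:
BFS from (x=1, y=8) until reaching (x=2, y=10):
  Distance 0: (x=1, y=8)
  Distance 1: (x=1, y=7), (x=0, y=8), (x=2, y=8), (x=1, y=9)
  Distance 2: (x=1, y=6), (x=0, y=7), (x=2, y=7), (x=3, y=8), (x=0, y=9), (x=2, y=9), (x=1, y=10)
  Distance 3: (x=1, y=5), (x=0, y=6), (x=2, y=6), (x=3, y=7), (x=0, y=10), (x=2, y=10)  <- goal reached here
One shortest path (3 moves): (x=1, y=8) -> (x=2, y=8) -> (x=2, y=9) -> (x=2, y=10)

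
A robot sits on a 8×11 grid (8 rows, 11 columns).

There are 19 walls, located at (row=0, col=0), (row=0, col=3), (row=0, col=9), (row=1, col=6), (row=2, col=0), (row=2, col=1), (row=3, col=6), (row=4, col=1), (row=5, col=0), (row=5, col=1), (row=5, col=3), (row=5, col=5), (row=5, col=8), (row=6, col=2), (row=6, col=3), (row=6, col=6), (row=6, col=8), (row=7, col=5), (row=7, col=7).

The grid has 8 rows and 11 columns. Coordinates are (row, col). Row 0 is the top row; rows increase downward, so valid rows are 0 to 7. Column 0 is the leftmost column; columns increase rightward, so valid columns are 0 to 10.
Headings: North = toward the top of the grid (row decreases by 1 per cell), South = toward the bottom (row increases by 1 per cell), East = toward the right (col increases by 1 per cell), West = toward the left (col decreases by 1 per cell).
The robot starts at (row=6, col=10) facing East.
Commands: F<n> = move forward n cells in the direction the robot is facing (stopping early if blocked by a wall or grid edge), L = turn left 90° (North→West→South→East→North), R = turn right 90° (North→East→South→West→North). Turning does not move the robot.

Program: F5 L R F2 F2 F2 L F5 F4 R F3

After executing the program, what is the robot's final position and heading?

Start: (row=6, col=10), facing East
  F5: move forward 0/5 (blocked), now at (row=6, col=10)
  L: turn left, now facing North
  R: turn right, now facing East
  [×3]F2: move forward 0/2 (blocked), now at (row=6, col=10)
  L: turn left, now facing North
  F5: move forward 5, now at (row=1, col=10)
  F4: move forward 1/4 (blocked), now at (row=0, col=10)
  R: turn right, now facing East
  F3: move forward 0/3 (blocked), now at (row=0, col=10)
Final: (row=0, col=10), facing East

Answer: Final position: (row=0, col=10), facing East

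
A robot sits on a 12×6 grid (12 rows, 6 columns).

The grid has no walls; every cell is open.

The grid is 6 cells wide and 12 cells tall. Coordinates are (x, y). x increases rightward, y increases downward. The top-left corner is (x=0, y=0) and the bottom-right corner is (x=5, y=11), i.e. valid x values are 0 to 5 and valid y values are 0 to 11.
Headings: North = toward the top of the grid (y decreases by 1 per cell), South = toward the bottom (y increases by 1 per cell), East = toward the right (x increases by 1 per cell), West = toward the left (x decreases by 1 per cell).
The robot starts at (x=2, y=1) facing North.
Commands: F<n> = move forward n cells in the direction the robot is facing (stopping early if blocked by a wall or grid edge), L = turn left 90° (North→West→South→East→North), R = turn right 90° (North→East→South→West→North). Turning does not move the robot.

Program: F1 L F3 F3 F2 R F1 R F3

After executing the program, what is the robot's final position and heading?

Start: (x=2, y=1), facing North
  F1: move forward 1, now at (x=2, y=0)
  L: turn left, now facing West
  F3: move forward 2/3 (blocked), now at (x=0, y=0)
  F3: move forward 0/3 (blocked), now at (x=0, y=0)
  F2: move forward 0/2 (blocked), now at (x=0, y=0)
  R: turn right, now facing North
  F1: move forward 0/1 (blocked), now at (x=0, y=0)
  R: turn right, now facing East
  F3: move forward 3, now at (x=3, y=0)
Final: (x=3, y=0), facing East

Answer: Final position: (x=3, y=0), facing East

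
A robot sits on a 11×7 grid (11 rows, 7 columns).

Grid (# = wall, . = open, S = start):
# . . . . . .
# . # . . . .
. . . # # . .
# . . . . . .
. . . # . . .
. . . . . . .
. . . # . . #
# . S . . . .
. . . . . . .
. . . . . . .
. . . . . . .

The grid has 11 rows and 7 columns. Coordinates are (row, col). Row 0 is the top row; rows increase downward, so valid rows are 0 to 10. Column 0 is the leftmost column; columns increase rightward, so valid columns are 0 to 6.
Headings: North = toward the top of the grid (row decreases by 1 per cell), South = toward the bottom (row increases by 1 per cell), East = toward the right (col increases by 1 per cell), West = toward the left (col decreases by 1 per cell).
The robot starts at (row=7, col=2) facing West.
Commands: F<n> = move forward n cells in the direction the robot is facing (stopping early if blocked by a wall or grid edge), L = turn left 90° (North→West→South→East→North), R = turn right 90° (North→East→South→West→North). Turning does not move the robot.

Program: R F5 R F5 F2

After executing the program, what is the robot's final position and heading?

Start: (row=7, col=2), facing West
  R: turn right, now facing North
  F5: move forward 5, now at (row=2, col=2)
  R: turn right, now facing East
  F5: move forward 0/5 (blocked), now at (row=2, col=2)
  F2: move forward 0/2 (blocked), now at (row=2, col=2)
Final: (row=2, col=2), facing East

Answer: Final position: (row=2, col=2), facing East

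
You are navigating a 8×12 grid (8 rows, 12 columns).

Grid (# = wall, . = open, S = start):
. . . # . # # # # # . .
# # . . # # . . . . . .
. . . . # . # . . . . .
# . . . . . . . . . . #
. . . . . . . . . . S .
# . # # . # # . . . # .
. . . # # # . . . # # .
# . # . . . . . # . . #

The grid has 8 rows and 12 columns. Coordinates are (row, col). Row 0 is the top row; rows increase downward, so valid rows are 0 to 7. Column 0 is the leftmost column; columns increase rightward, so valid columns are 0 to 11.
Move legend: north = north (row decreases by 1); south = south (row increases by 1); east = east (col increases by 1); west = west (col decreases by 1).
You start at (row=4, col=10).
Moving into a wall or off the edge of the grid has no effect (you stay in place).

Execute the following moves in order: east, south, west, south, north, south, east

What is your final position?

Start: (row=4, col=10)
  east (east): (row=4, col=10) -> (row=4, col=11)
  south (south): (row=4, col=11) -> (row=5, col=11)
  west (west): blocked, stay at (row=5, col=11)
  south (south): (row=5, col=11) -> (row=6, col=11)
  north (north): (row=6, col=11) -> (row=5, col=11)
  south (south): (row=5, col=11) -> (row=6, col=11)
  east (east): blocked, stay at (row=6, col=11)
Final: (row=6, col=11)

Answer: Final position: (row=6, col=11)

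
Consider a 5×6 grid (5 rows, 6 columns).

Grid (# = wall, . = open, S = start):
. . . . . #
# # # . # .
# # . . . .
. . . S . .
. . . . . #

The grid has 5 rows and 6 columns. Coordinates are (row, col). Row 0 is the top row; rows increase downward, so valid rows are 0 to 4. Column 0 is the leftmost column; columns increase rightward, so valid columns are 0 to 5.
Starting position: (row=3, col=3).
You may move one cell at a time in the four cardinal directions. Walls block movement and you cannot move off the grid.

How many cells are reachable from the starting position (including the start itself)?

BFS flood-fill from (row=3, col=3):
  Distance 0: (row=3, col=3)
  Distance 1: (row=2, col=3), (row=3, col=2), (row=3, col=4), (row=4, col=3)
  Distance 2: (row=1, col=3), (row=2, col=2), (row=2, col=4), (row=3, col=1), (row=3, col=5), (row=4, col=2), (row=4, col=4)
  Distance 3: (row=0, col=3), (row=2, col=5), (row=3, col=0), (row=4, col=1)
  Distance 4: (row=0, col=2), (row=0, col=4), (row=1, col=5), (row=4, col=0)
  Distance 5: (row=0, col=1)
  Distance 6: (row=0, col=0)
Total reachable: 22 (grid has 22 open cells total)

Answer: Reachable cells: 22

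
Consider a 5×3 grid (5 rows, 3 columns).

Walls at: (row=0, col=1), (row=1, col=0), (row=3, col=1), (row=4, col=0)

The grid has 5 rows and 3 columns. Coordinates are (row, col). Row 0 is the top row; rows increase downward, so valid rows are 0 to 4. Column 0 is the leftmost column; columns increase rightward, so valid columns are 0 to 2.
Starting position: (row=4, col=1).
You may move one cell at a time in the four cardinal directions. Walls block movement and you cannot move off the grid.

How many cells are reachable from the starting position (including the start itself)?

BFS flood-fill from (row=4, col=1):
  Distance 0: (row=4, col=1)
  Distance 1: (row=4, col=2)
  Distance 2: (row=3, col=2)
  Distance 3: (row=2, col=2)
  Distance 4: (row=1, col=2), (row=2, col=1)
  Distance 5: (row=0, col=2), (row=1, col=1), (row=2, col=0)
  Distance 6: (row=3, col=0)
Total reachable: 10 (grid has 11 open cells total)

Answer: Reachable cells: 10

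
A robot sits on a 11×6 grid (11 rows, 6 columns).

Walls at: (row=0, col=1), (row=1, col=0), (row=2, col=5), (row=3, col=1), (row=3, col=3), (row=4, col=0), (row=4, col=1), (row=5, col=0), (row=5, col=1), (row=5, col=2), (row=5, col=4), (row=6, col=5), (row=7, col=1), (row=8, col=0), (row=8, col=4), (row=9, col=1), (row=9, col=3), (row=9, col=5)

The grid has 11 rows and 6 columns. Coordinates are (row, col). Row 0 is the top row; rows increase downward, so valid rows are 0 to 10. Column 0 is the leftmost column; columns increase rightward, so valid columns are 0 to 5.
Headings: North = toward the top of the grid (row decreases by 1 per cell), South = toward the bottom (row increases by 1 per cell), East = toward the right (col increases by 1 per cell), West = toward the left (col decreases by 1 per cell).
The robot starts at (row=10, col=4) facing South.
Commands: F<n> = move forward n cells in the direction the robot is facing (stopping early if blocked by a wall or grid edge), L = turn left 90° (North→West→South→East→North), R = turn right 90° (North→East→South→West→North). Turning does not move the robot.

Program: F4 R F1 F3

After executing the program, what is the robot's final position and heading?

Start: (row=10, col=4), facing South
  F4: move forward 0/4 (blocked), now at (row=10, col=4)
  R: turn right, now facing West
  F1: move forward 1, now at (row=10, col=3)
  F3: move forward 3, now at (row=10, col=0)
Final: (row=10, col=0), facing West

Answer: Final position: (row=10, col=0), facing West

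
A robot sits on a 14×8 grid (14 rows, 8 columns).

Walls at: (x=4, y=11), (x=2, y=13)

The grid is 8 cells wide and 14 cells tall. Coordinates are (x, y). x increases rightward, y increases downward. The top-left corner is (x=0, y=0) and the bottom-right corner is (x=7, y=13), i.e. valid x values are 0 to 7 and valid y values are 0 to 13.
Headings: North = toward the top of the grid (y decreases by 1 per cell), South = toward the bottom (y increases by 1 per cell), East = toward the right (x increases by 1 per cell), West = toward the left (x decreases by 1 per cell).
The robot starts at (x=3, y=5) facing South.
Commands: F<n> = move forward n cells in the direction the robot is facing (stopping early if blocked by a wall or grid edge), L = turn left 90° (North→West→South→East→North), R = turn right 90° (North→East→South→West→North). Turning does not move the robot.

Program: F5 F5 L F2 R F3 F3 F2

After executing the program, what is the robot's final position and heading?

Answer: Final position: (x=5, y=13), facing South

Derivation:
Start: (x=3, y=5), facing South
  F5: move forward 5, now at (x=3, y=10)
  F5: move forward 3/5 (blocked), now at (x=3, y=13)
  L: turn left, now facing East
  F2: move forward 2, now at (x=5, y=13)
  R: turn right, now facing South
  F3: move forward 0/3 (blocked), now at (x=5, y=13)
  F3: move forward 0/3 (blocked), now at (x=5, y=13)
  F2: move forward 0/2 (blocked), now at (x=5, y=13)
Final: (x=5, y=13), facing South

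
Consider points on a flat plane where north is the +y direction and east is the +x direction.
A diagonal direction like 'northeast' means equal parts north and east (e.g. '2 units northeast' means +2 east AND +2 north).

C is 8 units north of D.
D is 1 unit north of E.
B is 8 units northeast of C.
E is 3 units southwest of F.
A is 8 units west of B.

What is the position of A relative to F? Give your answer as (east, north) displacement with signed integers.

Place F at the origin (east=0, north=0).
  E is 3 units southwest of F: delta (east=-3, north=-3); E at (east=-3, north=-3).
  D is 1 unit north of E: delta (east=+0, north=+1); D at (east=-3, north=-2).
  C is 8 units north of D: delta (east=+0, north=+8); C at (east=-3, north=6).
  B is 8 units northeast of C: delta (east=+8, north=+8); B at (east=5, north=14).
  A is 8 units west of B: delta (east=-8, north=+0); A at (east=-3, north=14).
Therefore A relative to F: (east=-3, north=14).

Answer: A is at (east=-3, north=14) relative to F.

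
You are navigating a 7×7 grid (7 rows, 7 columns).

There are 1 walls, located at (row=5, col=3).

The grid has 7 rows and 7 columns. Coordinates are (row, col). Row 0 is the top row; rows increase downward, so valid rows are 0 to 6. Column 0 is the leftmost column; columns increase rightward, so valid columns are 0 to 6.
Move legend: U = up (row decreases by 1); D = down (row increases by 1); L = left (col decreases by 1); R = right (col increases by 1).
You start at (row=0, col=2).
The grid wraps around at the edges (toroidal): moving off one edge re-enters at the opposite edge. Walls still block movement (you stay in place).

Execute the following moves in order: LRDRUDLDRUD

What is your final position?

Start: (row=0, col=2)
  L (left): (row=0, col=2) -> (row=0, col=1)
  R (right): (row=0, col=1) -> (row=0, col=2)
  D (down): (row=0, col=2) -> (row=1, col=2)
  R (right): (row=1, col=2) -> (row=1, col=3)
  U (up): (row=1, col=3) -> (row=0, col=3)
  D (down): (row=0, col=3) -> (row=1, col=3)
  L (left): (row=1, col=3) -> (row=1, col=2)
  D (down): (row=1, col=2) -> (row=2, col=2)
  R (right): (row=2, col=2) -> (row=2, col=3)
  U (up): (row=2, col=3) -> (row=1, col=3)
  D (down): (row=1, col=3) -> (row=2, col=3)
Final: (row=2, col=3)

Answer: Final position: (row=2, col=3)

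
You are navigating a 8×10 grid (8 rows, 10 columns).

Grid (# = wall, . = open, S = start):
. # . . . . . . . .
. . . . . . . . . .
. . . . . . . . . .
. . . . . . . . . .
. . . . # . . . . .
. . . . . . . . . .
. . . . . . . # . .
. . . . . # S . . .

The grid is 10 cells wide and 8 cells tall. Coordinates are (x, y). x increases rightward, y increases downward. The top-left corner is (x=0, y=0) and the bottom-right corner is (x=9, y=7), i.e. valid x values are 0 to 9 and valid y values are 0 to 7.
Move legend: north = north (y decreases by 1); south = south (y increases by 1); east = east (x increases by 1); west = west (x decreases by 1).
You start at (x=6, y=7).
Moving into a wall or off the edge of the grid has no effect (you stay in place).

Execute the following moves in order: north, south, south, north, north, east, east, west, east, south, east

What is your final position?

Start: (x=6, y=7)
  north (north): (x=6, y=7) -> (x=6, y=6)
  south (south): (x=6, y=6) -> (x=6, y=7)
  south (south): blocked, stay at (x=6, y=7)
  north (north): (x=6, y=7) -> (x=6, y=6)
  north (north): (x=6, y=6) -> (x=6, y=5)
  east (east): (x=6, y=5) -> (x=7, y=5)
  east (east): (x=7, y=5) -> (x=8, y=5)
  west (west): (x=8, y=5) -> (x=7, y=5)
  east (east): (x=7, y=5) -> (x=8, y=5)
  south (south): (x=8, y=5) -> (x=8, y=6)
  east (east): (x=8, y=6) -> (x=9, y=6)
Final: (x=9, y=6)

Answer: Final position: (x=9, y=6)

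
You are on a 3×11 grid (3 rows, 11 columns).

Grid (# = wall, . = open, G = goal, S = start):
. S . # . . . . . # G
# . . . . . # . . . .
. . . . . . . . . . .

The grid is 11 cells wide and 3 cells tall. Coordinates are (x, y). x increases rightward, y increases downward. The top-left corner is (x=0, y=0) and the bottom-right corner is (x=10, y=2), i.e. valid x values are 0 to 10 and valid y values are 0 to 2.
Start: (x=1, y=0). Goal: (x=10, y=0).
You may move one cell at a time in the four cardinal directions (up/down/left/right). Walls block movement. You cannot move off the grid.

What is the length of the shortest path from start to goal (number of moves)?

Answer: Shortest path length: 13

Derivation:
BFS from (x=1, y=0) until reaching (x=10, y=0):
  Distance 0: (x=1, y=0)
  Distance 1: (x=0, y=0), (x=2, y=0), (x=1, y=1)
  Distance 2: (x=2, y=1), (x=1, y=2)
  Distance 3: (x=3, y=1), (x=0, y=2), (x=2, y=2)
  Distance 4: (x=4, y=1), (x=3, y=2)
  Distance 5: (x=4, y=0), (x=5, y=1), (x=4, y=2)
  Distance 6: (x=5, y=0), (x=5, y=2)
  Distance 7: (x=6, y=0), (x=6, y=2)
  Distance 8: (x=7, y=0), (x=7, y=2)
  Distance 9: (x=8, y=0), (x=7, y=1), (x=8, y=2)
  Distance 10: (x=8, y=1), (x=9, y=2)
  Distance 11: (x=9, y=1), (x=10, y=2)
  Distance 12: (x=10, y=1)
  Distance 13: (x=10, y=0)  <- goal reached here
One shortest path (13 moves): (x=1, y=0) -> (x=2, y=0) -> (x=2, y=1) -> (x=3, y=1) -> (x=4, y=1) -> (x=5, y=1) -> (x=5, y=2) -> (x=6, y=2) -> (x=7, y=2) -> (x=8, y=2) -> (x=9, y=2) -> (x=10, y=2) -> (x=10, y=1) -> (x=10, y=0)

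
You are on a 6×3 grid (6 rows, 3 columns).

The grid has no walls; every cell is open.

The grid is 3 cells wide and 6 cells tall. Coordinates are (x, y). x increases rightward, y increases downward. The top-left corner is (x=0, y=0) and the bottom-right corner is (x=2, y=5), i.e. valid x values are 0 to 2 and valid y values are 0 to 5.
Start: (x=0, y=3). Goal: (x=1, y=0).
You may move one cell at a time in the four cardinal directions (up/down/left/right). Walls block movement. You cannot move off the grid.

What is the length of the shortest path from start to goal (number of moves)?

BFS from (x=0, y=3) until reaching (x=1, y=0):
  Distance 0: (x=0, y=3)
  Distance 1: (x=0, y=2), (x=1, y=3), (x=0, y=4)
  Distance 2: (x=0, y=1), (x=1, y=2), (x=2, y=3), (x=1, y=4), (x=0, y=5)
  Distance 3: (x=0, y=0), (x=1, y=1), (x=2, y=2), (x=2, y=4), (x=1, y=5)
  Distance 4: (x=1, y=0), (x=2, y=1), (x=2, y=5)  <- goal reached here
One shortest path (4 moves): (x=0, y=3) -> (x=1, y=3) -> (x=1, y=2) -> (x=1, y=1) -> (x=1, y=0)

Answer: Shortest path length: 4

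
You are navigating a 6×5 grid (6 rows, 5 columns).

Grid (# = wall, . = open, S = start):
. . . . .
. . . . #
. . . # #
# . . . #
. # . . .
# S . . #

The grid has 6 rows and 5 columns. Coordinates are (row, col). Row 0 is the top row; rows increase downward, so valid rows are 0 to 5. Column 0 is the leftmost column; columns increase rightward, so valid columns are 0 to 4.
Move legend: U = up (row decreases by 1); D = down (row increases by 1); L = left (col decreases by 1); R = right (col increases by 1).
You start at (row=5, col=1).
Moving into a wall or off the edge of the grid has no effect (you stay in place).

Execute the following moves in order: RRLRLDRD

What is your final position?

Start: (row=5, col=1)
  R (right): (row=5, col=1) -> (row=5, col=2)
  R (right): (row=5, col=2) -> (row=5, col=3)
  L (left): (row=5, col=3) -> (row=5, col=2)
  R (right): (row=5, col=2) -> (row=5, col=3)
  L (left): (row=5, col=3) -> (row=5, col=2)
  D (down): blocked, stay at (row=5, col=2)
  R (right): (row=5, col=2) -> (row=5, col=3)
  D (down): blocked, stay at (row=5, col=3)
Final: (row=5, col=3)

Answer: Final position: (row=5, col=3)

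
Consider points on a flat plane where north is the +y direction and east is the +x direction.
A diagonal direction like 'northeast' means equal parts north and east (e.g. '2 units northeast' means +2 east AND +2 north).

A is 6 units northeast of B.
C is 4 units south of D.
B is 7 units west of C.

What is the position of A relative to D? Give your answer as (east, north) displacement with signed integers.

Answer: A is at (east=-1, north=2) relative to D.

Derivation:
Place D at the origin (east=0, north=0).
  C is 4 units south of D: delta (east=+0, north=-4); C at (east=0, north=-4).
  B is 7 units west of C: delta (east=-7, north=+0); B at (east=-7, north=-4).
  A is 6 units northeast of B: delta (east=+6, north=+6); A at (east=-1, north=2).
Therefore A relative to D: (east=-1, north=2).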